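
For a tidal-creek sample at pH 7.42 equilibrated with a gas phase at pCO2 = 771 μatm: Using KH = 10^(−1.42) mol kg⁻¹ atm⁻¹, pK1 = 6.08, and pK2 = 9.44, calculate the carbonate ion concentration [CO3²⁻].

[CO3²⁻] = 6.12 μmol/kg

[CO2*] = KH · pCO2 = 10^(−1.42) × 771×10^-6 = 2.931×10^-5 mol/kg
α₀ = 1/(1 + K1/[H⁺] + K1K2/[H⁺]²) = 1/(1 + 10^+1.34 + 10^-0.68) = 0.04332
DIC = [CO2*]/α₀ = 2.931×10^-5 / 0.04332 = 0.6767 mmol/kg
[CO3²⁻] = α₂·DIC; α₂ = 0.009050, so [CO3²⁻] = 0.009050 × 0.6767 = 0.00612 mmol/kg = 6.12 μmol/kg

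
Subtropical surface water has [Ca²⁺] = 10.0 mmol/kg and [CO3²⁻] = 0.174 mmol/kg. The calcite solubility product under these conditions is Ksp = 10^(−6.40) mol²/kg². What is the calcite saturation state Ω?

Ω = 4.37

Ksp = 10^(−6.40) = 3.981×10^-7
Ω = [Ca²⁺][CO3²⁻]/Ksp = (10.0×10^-3)(0.174×10^-3) / 3.981×10^-7 = 4.37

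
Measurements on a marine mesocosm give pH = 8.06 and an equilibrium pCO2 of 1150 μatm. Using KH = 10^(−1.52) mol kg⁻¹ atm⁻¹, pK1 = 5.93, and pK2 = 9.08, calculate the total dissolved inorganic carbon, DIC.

[CO2*] = KH · pCO2 = 10^(−1.52) × 1150×10^-6 = 3.473×10^-5 mol/kg
α₀ = 1/(1 + K1/[H⁺] + K1K2/[H⁺]²) = 1/(1 + 10^+2.13 + 10^+1.11) = 0.006721
DIC = [CO2*]/α₀ = 3.473×10^-5 / 0.006721 = 5.17 mmol/kg

DIC = 5.17 mmol/kg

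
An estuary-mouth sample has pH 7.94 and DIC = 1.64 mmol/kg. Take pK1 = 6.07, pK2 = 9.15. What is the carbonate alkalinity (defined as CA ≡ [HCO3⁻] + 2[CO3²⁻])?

CA = 1.71 mmol/kg

CA = [HCO3⁻] + 2[CO3²⁻] = (α₁ + 2α₂)·DIC
At pH 7.94: [H⁺]/K1 = 10^-1.87 = 0.013490, K2/[H⁺] = 10^-1.21 = 0.061660
α₁ = 1/(1 + 0.013490 + 0.061660) = 1/1.0751 = 0.9301; α₂ = α₁·K2/[H⁺] = 0.05735
α₁ + 2α₂ = 1.0448
CA = 1.0448 × 1.64 = 1.71 mmol/kg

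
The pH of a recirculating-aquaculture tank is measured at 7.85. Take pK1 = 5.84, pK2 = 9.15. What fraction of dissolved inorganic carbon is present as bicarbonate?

α₁ = 1 / (1 + [H⁺]/K1 + K2/[H⁺]) = 1 / (1 + 10^-2.01 + 10^-1.30)
   = 1 / (1 + 0.0097724 + 0.050119) = 1/1.0599 = 0.9435

α₁ = 0.943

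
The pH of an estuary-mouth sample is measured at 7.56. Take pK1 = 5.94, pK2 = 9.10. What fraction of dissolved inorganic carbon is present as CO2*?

α₀ = 1 / (1 + K1/[H⁺] + K1K2/[H⁺]²) = 1 / (1 + 10^+1.62 + 10^+0.08)
   = 1 / (1 + 41.687 + 1.2023) = 1/43.889 = 0.02278

α₀ = 0.0228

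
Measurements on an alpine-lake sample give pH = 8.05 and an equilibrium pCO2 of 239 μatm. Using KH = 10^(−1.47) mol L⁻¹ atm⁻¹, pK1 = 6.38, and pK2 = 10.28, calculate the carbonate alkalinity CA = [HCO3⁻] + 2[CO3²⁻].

CA = 0.383 mmol/L

[CO2*] = KH · pCO2 = 10^(−1.47) × 239×10^-6 = 8.098×10^-6 mol/L
α₀ = 1/(1 + K1/[H⁺] + K1K2/[H⁺]²) = 1/(1 + 10^+1.67 + 10^-0.56) = 0.02081
DIC = [CO2*]/α₀ = 8.098×10^-6 / 0.02081 = 0.3891 mmol/L
CA = (α₁ + 2α₂)·DIC = (0.9735 + 2×0.005732) × 0.3891 = 0.383 mmol/L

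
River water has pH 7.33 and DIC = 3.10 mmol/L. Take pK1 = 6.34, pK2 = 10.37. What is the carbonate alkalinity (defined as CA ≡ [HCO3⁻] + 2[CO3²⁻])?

CA = 2.82 mmol/L

CA = [HCO3⁻] + 2[CO3²⁻] = (α₁ + 2α₂)·DIC
At pH 7.33: [H⁺]/K1 = 10^-0.99 = 0.10233, K2/[H⁺] = 10^-3.04 = 0.00091201
α₁ = 1/(1 + 0.10233 + 0.00091201) = 1/1.1032 = 0.9064; α₂ = α₁·K2/[H⁺] = 0.0008267
α₁ + 2α₂ = 0.9081
CA = 0.9081 × 3.10 = 2.82 mmol/L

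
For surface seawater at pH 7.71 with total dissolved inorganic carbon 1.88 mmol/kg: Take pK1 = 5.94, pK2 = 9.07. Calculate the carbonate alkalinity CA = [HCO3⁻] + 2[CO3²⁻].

CA = 1.93 mmol/kg

CA = [HCO3⁻] + 2[CO3²⁻] = (α₁ + 2α₂)·DIC
At pH 7.71: [H⁺]/K1 = 10^-1.77 = 0.016982, K2/[H⁺] = 10^-1.36 = 0.043652
α₁ = 1/(1 + 0.016982 + 0.043652) = 1/1.0606 = 0.9428; α₂ = α₁·K2/[H⁺] = 0.04116
α₁ + 2α₂ = 1.0251
CA = 1.0251 × 1.88 = 1.93 mmol/kg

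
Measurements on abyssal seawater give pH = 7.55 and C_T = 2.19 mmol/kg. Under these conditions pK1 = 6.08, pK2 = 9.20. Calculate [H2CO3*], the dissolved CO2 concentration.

[CO2*] = 0.0703 mmol/kg

α₀ = 1 / (1 + K1/[H⁺] + K1K2/[H⁺]²) = 1 / (1 + 10^+1.47 + 10^-0.18)
   = 1 / (1 + 29.512 + 0.66069) = 1/31.173 = 0.03208
[CO2*] = α₀ × DIC = 0.03208 × 2.19 = 0.0703 mmol/kg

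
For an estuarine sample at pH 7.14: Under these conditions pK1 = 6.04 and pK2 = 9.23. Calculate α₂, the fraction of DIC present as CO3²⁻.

α₂ = 1 / (1 + [H⁺]/K2 + [H⁺]²/(K1K2)) = 1 / (1 + 10^+2.09 + 10^+0.99)
   = 1 / (1 + 123.03 + 9.7724) = 1/133.80 = 0.007474

α₂ = 0.00747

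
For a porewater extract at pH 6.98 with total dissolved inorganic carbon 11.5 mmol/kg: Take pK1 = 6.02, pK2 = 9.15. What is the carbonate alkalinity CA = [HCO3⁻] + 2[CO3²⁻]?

CA = [HCO3⁻] + 2[CO3²⁻] = (α₁ + 2α₂)·DIC
At pH 6.98: [H⁺]/K1 = 10^-0.96 = 0.10965, K2/[H⁺] = 10^-2.17 = 0.0067608
α₁ = 1/(1 + 0.10965 + 0.0067608) = 1/1.1164 = 0.8957; α₂ = α₁·K2/[H⁺] = 0.006056
α₁ + 2α₂ = 0.9078
CA = 0.9078 × 11.5 = 10.4 mmol/kg

CA = 10.4 mmol/kg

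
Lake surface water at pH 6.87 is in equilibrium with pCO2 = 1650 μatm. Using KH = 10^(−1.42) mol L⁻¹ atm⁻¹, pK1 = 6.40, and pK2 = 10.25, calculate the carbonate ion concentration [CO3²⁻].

[CO3²⁻] = 0.0772 μmol/L

[CO2*] = KH · pCO2 = 10^(−1.42) × 1650×10^-6 = 6.273×10^-5 mol/L
α₀ = 1/(1 + K1/[H⁺] + K1K2/[H⁺]²) = 1/(1 + 10^+0.47 + 10^-2.91) = 0.2530
DIC = [CO2*]/α₀ = 6.273×10^-5 / 0.2530 = 0.2479 mmol/L
[CO3²⁻] = α₂·DIC; α₂ = 0.0003113, so [CO3²⁻] = 0.0003113 × 0.2479 = 7.72×10^-5 mmol/L = 0.0772 μmol/L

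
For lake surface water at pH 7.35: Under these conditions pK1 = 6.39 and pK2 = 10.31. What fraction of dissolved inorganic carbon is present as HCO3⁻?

α₁ = 1 / (1 + [H⁺]/K1 + K2/[H⁺]) = 1 / (1 + 10^-0.96 + 10^-2.96)
   = 1 / (1 + 0.10965 + 0.0010965) = 1/1.1107 = 0.9003

α₁ = 0.900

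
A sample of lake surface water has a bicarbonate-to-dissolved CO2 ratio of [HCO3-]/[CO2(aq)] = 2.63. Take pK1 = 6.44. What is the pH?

From K1 = [H⁺][HCO3-]/[CO2(aq)]:  pH = pK1 + log₁₀([HCO3-]/[CO2(aq)])
log₁₀(2.63) = +0.420
pH = 6.44 + (+0.420) = 6.86

pH = 6.86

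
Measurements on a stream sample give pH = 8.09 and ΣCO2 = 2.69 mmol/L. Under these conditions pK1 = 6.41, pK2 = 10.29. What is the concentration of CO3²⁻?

α₂ = 1 / (1 + [H⁺]/K2 + [H⁺]²/(K1K2)) = 1 / (1 + 10^+2.20 + 10^+0.52)
   = 1 / (1 + 158.49 + 3.3113) = 1/162.80 = 0.006142
[CO3²⁻] = α₂ × DIC = 0.006142 × 2.69 = 0.0165 mmol/L = 16.5 μmol/L

[CO3²⁻] = 16.5 μmol/L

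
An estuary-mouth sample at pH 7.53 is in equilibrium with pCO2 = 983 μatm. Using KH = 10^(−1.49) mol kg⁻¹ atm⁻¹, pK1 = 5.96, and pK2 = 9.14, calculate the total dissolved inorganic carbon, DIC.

DIC = 1.24 mmol/kg

[CO2*] = KH · pCO2 = 10^(−1.49) × 983×10^-6 = 3.181×10^-5 mol/kg
α₀ = 1/(1 + K1/[H⁺] + K1K2/[H⁺]²) = 1/(1 + 10^+1.57 + 10^-0.04) = 0.02560
DIC = [CO2*]/α₀ = 3.181×10^-5 / 0.02560 = 1.24 mmol/kg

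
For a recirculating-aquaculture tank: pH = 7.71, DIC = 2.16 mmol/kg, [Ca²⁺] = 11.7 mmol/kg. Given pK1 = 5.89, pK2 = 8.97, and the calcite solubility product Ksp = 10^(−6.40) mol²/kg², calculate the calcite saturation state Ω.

α₂ = 1 / (1 + [H⁺]/K2 + [H⁺]²/(K1K2)) = 1 / (1 + 10^+1.26 + 10^-0.56)
   = 1 / (1 + 18.197 + 0.27542) = 1/19.472 = 0.05135
[CO3²⁻] = α₂ × DIC = 0.05135 × 2.16 = 0.1109 mmol/kg
Ksp = 10^(−6.40) = 3.981×10^-7
Ω = [Ca²⁺][CO3²⁻]/Ksp = (11.7×10^-3)(1.109×10^-4) / 3.981×10^-7 = 3.26

Ω = 3.26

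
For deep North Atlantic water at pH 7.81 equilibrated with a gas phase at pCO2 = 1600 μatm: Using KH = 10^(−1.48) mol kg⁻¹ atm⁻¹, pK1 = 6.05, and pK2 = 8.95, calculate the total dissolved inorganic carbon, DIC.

[CO2*] = KH · pCO2 = 10^(−1.48) × 1600×10^-6 = 5.298×10^-5 mol/kg
α₀ = 1/(1 + K1/[H⁺] + K1K2/[H⁺]²) = 1/(1 + 10^+1.76 + 10^+0.62) = 0.01595
DIC = [CO2*]/α₀ = 5.298×10^-5 / 0.01595 = 3.32 mmol/kg

DIC = 3.32 mmol/kg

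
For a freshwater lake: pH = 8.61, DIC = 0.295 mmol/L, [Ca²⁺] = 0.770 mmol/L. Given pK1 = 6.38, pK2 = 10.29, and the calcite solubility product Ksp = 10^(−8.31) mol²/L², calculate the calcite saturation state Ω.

Ω = 0.944

α₂ = 1 / (1 + [H⁺]/K2 + [H⁺]²/(K1K2)) = 1 / (1 + 10^+1.68 + 10^-0.55)
   = 1 / (1 + 47.863 + 0.28184) = 1/49.145 = 0.02035
[CO3²⁻] = α₂ × DIC = 0.02035 × 0.295 = 0.006003 mmol/L = 6.003 μmol/L
Ksp = 10^(−8.31) = 4.898×10^-9
Ω = [Ca²⁺][CO3²⁻]/Ksp = (0.770×10^-3)(6.003×10^-6) / 4.898×10^-9 = 0.944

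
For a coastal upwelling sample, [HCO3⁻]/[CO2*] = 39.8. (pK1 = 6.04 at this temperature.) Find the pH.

From K1 = [H⁺][HCO3⁻]/[CO2*]:  pH = pK1 + log₁₀([HCO3⁻]/[CO2*])
log₁₀(39.8) = +1.600
pH = 6.04 + (+1.600) = 7.64

pH = 7.64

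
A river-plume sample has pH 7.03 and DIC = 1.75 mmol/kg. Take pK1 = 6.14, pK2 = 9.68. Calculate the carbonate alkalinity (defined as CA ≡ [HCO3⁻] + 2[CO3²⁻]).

CA = [HCO3⁻] + 2[CO3²⁻] = (α₁ + 2α₂)·DIC
At pH 7.03: [H⁺]/K1 = 10^-0.89 = 0.12882, K2/[H⁺] = 10^-2.65 = 0.0022387
α₁ = 1/(1 + 0.12882 + 0.0022387) = 1/1.1311 = 0.8841; α₂ = α₁·K2/[H⁺] = 0.001979
α₁ + 2α₂ = 0.8881
CA = 0.8881 × 1.75 = 1.55 mmol/kg

CA = 1.55 mmol/kg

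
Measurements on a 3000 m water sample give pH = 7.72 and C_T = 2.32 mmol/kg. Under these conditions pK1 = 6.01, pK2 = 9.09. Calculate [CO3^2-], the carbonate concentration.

[CO3²⁻] = 0.0932 mmol/kg

α₂ = 1 / (1 + [H⁺]/K2 + [H⁺]²/(K1K2)) = 1 / (1 + 10^+1.37 + 10^-0.34)
   = 1 / (1 + 23.442 + 0.45709) = 1/24.899 = 0.04016
[CO3²⁻] = α₂ × DIC = 0.04016 × 2.32 = 0.0932 mmol/kg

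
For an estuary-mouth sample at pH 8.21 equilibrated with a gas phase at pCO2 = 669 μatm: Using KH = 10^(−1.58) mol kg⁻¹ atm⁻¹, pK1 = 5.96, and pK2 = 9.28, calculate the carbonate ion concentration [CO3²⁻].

[CO3²⁻] = 0.266 mmol/kg

[CO2*] = KH · pCO2 = 10^(−1.58) × 669×10^-6 = 1.760×10^-5 mol/kg
α₀ = 1/(1 + K1/[H⁺] + K1K2/[H⁺]²) = 1/(1 + 10^+2.25 + 10^+1.18) = 0.005156
DIC = [CO2*]/α₀ = 1.760×10^-5 / 0.005156 = 3.413 mmol/kg
[CO3²⁻] = α₂·DIC; α₂ = 0.07803, so [CO3²⁻] = 0.07803 × 3.413 = 0.266 mmol/kg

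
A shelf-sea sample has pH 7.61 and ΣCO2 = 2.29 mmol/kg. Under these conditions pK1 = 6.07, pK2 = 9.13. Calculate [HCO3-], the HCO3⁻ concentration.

α₁ = 1 / (1 + [H⁺]/K1 + K2/[H⁺]) = 1 / (1 + 10^-1.54 + 10^-1.52)
   = 1 / (1 + 0.028840 + 0.030200) = 1/1.0590 = 0.9443
[HCO3⁻] = α₁ × DIC = 0.9443 × 2.29 = 2.16 mmol/kg

[HCO3⁻] = 2.16 mmol/kg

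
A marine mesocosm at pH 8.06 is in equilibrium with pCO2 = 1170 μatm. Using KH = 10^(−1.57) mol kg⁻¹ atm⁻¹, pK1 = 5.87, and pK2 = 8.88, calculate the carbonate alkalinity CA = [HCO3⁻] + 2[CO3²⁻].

[CO2*] = KH · pCO2 = 10^(−1.57) × 1170×10^-6 = 3.149×10^-5 mol/kg
α₀ = 1/(1 + K1/[H⁺] + K1K2/[H⁺]²) = 1/(1 + 10^+2.19 + 10^+1.37) = 0.005576
DIC = [CO2*]/α₀ = 3.149×10^-5 / 0.005576 = 5.647 mmol/kg
CA = (α₁ + 2α₂)·DIC = (0.8637 + 2×0.1307) × 5.647 = 6.35 mmol/kg

CA = 6.35 mmol/kg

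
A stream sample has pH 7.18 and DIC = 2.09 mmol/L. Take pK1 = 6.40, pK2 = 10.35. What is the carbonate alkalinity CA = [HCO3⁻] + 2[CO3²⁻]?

CA = 1.79 mmol/L

CA = [HCO3⁻] + 2[CO3²⁻] = (α₁ + 2α₂)·DIC
At pH 7.18: [H⁺]/K1 = 10^-0.78 = 0.16596, K2/[H⁺] = 10^-3.17 = 0.00067608
α₁ = 1/(1 + 0.16596 + 0.00067608) = 1/1.1666 = 0.8572; α₂ = α₁·K2/[H⁺] = 0.0005795
α₁ + 2α₂ = 0.8583
CA = 0.8583 × 2.09 = 1.79 mmol/L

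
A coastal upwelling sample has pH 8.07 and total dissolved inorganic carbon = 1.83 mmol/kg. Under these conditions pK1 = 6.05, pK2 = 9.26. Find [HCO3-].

α₁ = 1 / (1 + [H⁺]/K1 + K2/[H⁺]) = 1 / (1 + 10^-2.02 + 10^-1.19)
   = 1 / (1 + 0.0095499 + 0.064565) = 1/1.0741 = 0.9310
[HCO3⁻] = α₁ × DIC = 0.9310 × 1.83 = 1.70 mmol/kg

[HCO3⁻] = 1.70 mmol/kg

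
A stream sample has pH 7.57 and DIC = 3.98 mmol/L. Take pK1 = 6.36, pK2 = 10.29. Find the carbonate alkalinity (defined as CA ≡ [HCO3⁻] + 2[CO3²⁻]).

CA = 3.76 mmol/L

CA = [HCO3⁻] + 2[CO3²⁻] = (α₁ + 2α₂)·DIC
At pH 7.57: [H⁺]/K1 = 10^-1.21 = 0.061660, K2/[H⁺] = 10^-2.72 = 0.0019055
α₁ = 1/(1 + 0.061660 + 0.0019055) = 1/1.0636 = 0.9402; α₂ = α₁·K2/[H⁺] = 0.001792
α₁ + 2α₂ = 0.9438
CA = 0.9438 × 3.98 = 3.76 mmol/L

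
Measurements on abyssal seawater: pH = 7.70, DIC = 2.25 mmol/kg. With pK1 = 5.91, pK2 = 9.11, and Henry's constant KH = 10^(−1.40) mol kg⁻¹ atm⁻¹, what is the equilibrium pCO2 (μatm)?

pCO2 = 869 μatm

α₀ = 1 / (1 + K1/[H⁺] + K1K2/[H⁺]²) = 1 / (1 + 10^+1.79 + 10^+0.38)
   = 1 / (1 + 61.660 + 2.3988) = 1/65.058 = 0.01537
[CO2*] = α₀ × DIC = 0.01537 × 2.25 = 0.03458 mmol/kg
pCO2 = [CO2*]/KH = 3.458×10^-5 / 3.981×10^-2 = 869 μatm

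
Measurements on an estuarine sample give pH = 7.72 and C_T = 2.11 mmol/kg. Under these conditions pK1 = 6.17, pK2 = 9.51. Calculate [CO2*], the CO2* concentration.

α₀ = 1 / (1 + K1/[H⁺] + K1K2/[H⁺]²) = 1 / (1 + 10^+1.55 + 10^-0.24)
   = 1 / (1 + 35.481 + 0.57544) = 1/37.057 = 0.02699
[CO2*] = α₀ × DIC = 0.02699 × 2.11 = 0.0569 mmol/kg

[CO2*] = 0.0569 mmol/kg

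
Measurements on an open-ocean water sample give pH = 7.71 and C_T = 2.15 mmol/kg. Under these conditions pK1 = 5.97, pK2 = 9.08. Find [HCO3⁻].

α₁ = 1 / (1 + [H⁺]/K1 + K2/[H⁺]) = 1 / (1 + 10^-1.74 + 10^-1.37)
   = 1 / (1 + 0.018197 + 0.042658) = 1/1.0609 = 0.9426
[HCO3⁻] = α₁ × DIC = 0.9426 × 2.15 = 2.03 mmol/kg

[HCO3⁻] = 2.03 mmol/kg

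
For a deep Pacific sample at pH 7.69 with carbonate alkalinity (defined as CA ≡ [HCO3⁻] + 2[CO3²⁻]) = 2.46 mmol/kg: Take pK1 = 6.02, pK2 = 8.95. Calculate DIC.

DIC = 2.39 mmol/kg

CA = [HCO3⁻] + 2[CO3²⁻] = (α₁ + 2α₂)·DIC
At pH 7.69: [H⁺]/K1 = 10^-1.67 = 0.021380, K2/[H⁺] = 10^-1.26 = 0.054954
α₁ = 1/(1 + 0.021380 + 0.054954) = 1/1.0763 = 0.9291; α₂ = α₁·K2/[H⁺] = 0.05106
α₁ + 2α₂ = 1.0312
DIC = CA / (α₁ + 2α₂) = 2.46 / 1.0312 = 2.39 mmol/kg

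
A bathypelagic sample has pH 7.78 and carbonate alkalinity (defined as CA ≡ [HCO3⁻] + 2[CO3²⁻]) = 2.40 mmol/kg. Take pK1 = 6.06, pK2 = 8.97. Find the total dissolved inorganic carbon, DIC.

DIC = 2.30 mmol/kg

CA = [HCO3⁻] + 2[CO3²⁻] = (α₁ + 2α₂)·DIC
At pH 7.78: [H⁺]/K1 = 10^-1.72 = 0.019055, K2/[H⁺] = 10^-1.19 = 0.064565
α₁ = 1/(1 + 0.019055 + 0.064565) = 1/1.0836 = 0.9228; α₂ = α₁·K2/[H⁺] = 0.05958
α₁ + 2α₂ = 1.0420
DIC = CA / (α₁ + 2α₂) = 2.40 / 1.0420 = 2.30 mmol/kg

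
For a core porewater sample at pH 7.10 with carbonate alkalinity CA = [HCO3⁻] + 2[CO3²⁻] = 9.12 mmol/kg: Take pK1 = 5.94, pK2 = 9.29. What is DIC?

DIC = 9.68 mmol/kg

CA = [HCO3⁻] + 2[CO3²⁻] = (α₁ + 2α₂)·DIC
At pH 7.10: [H⁺]/K1 = 10^-1.16 = 0.069183, K2/[H⁺] = 10^-2.19 = 0.0064565
α₁ = 1/(1 + 0.069183 + 0.0064565) = 1/1.0756 = 0.9297; α₂ = α₁·K2/[H⁺] = 0.006003
α₁ + 2α₂ = 0.9417
DIC = CA / (α₁ + 2α₂) = 9.12 / 0.9417 = 9.68 mmol/kg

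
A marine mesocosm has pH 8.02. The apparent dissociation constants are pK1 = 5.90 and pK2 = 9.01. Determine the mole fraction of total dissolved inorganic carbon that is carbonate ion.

α₂ = 1 / (1 + [H⁺]/K2 + [H⁺]²/(K1K2)) = 1 / (1 + 10^+0.99 + 10^-1.13)
   = 1 / (1 + 9.7724 + 0.074131) = 1/10.847 = 0.09220

α₂ = 0.0922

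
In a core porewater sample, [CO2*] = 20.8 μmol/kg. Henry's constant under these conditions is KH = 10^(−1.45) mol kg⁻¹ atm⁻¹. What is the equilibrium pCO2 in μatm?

pCO2 = 586 μatm

KH = 10^(−1.45) = 3.548×10^-2 mol kg⁻¹ atm⁻¹
pCO2 = [CO2*]/KH = 20.8×10^-6 / 3.548×10^-2 = 5.86×10^-4 atm = 586 μatm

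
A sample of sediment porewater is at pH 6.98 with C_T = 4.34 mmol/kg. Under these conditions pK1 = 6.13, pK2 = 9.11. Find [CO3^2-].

α₂ = 1 / (1 + [H⁺]/K2 + [H⁺]²/(K1K2)) = 1 / (1 + 10^+2.13 + 10^+1.28)
   = 1 / (1 + 134.90 + 19.055) = 1/154.95 = 0.006454
[CO3²⁻] = α₂ × DIC = 0.006454 × 4.34 = 0.0280 mmol/kg

[CO3²⁻] = 0.0280 mmol/kg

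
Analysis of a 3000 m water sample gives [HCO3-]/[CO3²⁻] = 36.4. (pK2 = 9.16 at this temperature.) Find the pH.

pH = 7.60

From K2 = [H⁺][CO3²⁻]/[HCO3-]:  pH = pK2 − log₁₀([HCO3-]/[CO3²⁻])
log₁₀(36.4) = +1.561
pH = 9.16 − (+1.561) = 7.60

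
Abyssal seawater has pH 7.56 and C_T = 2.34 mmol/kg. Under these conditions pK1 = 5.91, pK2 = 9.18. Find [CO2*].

[CO2*] = 0.0501 mmol/kg

α₀ = 1 / (1 + K1/[H⁺] + K1K2/[H⁺]²) = 1 / (1 + 10^+1.65 + 10^+0.03)
   = 1 / (1 + 44.668 + 1.0715) = 1/46.740 = 0.02140
[CO2*] = α₀ × DIC = 0.02140 × 2.34 = 0.0501 mmol/kg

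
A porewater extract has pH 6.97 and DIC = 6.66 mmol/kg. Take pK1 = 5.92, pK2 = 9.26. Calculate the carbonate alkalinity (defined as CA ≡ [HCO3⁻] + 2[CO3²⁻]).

CA = 6.15 mmol/kg

CA = [HCO3⁻] + 2[CO3²⁻] = (α₁ + 2α₂)·DIC
At pH 6.97: [H⁺]/K1 = 10^-1.05 = 0.089125, K2/[H⁺] = 10^-2.29 = 0.0051286
α₁ = 1/(1 + 0.089125 + 0.0051286) = 1/1.0943 = 0.9139; α₂ = α₁·K2/[H⁺] = 0.004687
α₁ + 2α₂ = 0.9232
CA = 0.9232 × 6.66 = 6.15 mmol/kg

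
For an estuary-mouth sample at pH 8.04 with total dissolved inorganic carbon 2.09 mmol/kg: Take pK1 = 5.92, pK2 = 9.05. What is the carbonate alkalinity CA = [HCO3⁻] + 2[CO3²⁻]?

CA = 2.26 mmol/kg

CA = [HCO3⁻] + 2[CO3²⁻] = (α₁ + 2α₂)·DIC
At pH 8.04: [H⁺]/K1 = 10^-2.12 = 0.0075858, K2/[H⁺] = 10^-1.01 = 0.097724
α₁ = 1/(1 + 0.0075858 + 0.097724) = 1/1.1053 = 0.9047; α₂ = α₁·K2/[H⁺] = 0.08841
α₁ + 2α₂ = 1.0815
CA = 1.0815 × 2.09 = 2.26 mmol/kg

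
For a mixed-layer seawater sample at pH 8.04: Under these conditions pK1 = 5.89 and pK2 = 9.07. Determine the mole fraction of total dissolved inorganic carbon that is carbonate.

α₂ = 0.0848

α₂ = 1 / (1 + [H⁺]/K2 + [H⁺]²/(K1K2)) = 1 / (1 + 10^+1.03 + 10^-1.12)
   = 1 / (1 + 10.715 + 0.075858) = 1/11.791 = 0.08481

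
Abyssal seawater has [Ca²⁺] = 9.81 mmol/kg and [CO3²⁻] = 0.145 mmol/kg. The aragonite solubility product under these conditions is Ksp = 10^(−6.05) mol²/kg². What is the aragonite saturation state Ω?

Ksp = 10^(−6.05) = 8.913×10^-7
Ω = [Ca²⁺][CO3²⁻]/Ksp = (9.81×10^-3)(0.145×10^-3) / 8.913×10^-7 = 1.60

Ω = 1.60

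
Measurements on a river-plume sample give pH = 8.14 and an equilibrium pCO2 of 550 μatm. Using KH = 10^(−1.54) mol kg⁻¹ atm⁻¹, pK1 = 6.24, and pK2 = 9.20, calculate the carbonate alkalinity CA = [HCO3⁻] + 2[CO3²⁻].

CA = 1.48 mmol/kg

[CO2*] = KH · pCO2 = 10^(−1.54) × 550×10^-6 = 1.586×10^-5 mol/kg
α₀ = 1/(1 + K1/[H⁺] + K1K2/[H⁺]²) = 1/(1 + 10^+1.90 + 10^+0.84) = 0.01145
DIC = [CO2*]/α₀ = 1.586×10^-5 / 0.01145 = 1.386 mmol/kg
CA = (α₁ + 2α₂)·DIC = (0.9094 + 2×0.07920) × 1.386 = 1.48 mmol/kg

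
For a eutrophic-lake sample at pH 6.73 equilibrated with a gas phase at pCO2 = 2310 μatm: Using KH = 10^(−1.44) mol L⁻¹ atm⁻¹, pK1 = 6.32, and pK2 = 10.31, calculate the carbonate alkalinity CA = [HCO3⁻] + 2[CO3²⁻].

CA = 0.216 mmol/L

[CO2*] = KH · pCO2 = 10^(−1.44) × 2310×10^-6 = 8.387×10^-5 mol/L
α₀ = 1/(1 + K1/[H⁺] + K1K2/[H⁺]²) = 1/(1 + 10^+0.41 + 10^-3.17) = 0.2800
DIC = [CO2*]/α₀ = 8.387×10^-5 / 0.2800 = 0.2995 mmol/L
CA = (α₁ + 2α₂)·DIC = (0.7198 + 2×0.0001893) × 0.2995 = 0.216 mmol/L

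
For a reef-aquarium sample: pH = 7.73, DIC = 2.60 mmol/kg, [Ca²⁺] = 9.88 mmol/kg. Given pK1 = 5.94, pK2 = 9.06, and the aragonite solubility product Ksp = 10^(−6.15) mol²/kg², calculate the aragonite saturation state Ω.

α₂ = 1 / (1 + [H⁺]/K2 + [H⁺]²/(K1K2)) = 1 / (1 + 10^+1.33 + 10^-0.46)
   = 1 / (1 + 21.380 + 0.34674) = 1/22.726 = 0.04400
[CO3²⁻] = α₂ × DIC = 0.04400 × 2.60 = 0.1144 mmol/kg
Ksp = 10^(−6.15) = 7.079×10^-7
Ω = [Ca²⁺][CO3²⁻]/Ksp = (9.88×10^-3)(1.144×10^-4) / 7.079×10^-7 = 1.60

Ω = 1.60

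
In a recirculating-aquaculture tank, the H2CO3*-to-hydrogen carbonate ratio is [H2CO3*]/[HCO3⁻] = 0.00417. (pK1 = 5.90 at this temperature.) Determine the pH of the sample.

From K1 = [H⁺][HCO3⁻]/[H2CO3*]:  pH = pK1 − log₁₀([H2CO3*]/[HCO3⁻])
log₁₀(0.00417) = -2.380
pH = 5.90 − (-2.380) = 8.28

pH = 8.28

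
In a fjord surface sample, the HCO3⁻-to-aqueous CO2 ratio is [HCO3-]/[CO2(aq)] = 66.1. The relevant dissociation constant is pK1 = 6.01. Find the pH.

From K1 = [H⁺][HCO3-]/[CO2(aq)]:  pH = pK1 + log₁₀([HCO3-]/[CO2(aq)])
log₁₀(66.1) = +1.820
pH = 6.01 + (+1.820) = 7.83

pH = 7.83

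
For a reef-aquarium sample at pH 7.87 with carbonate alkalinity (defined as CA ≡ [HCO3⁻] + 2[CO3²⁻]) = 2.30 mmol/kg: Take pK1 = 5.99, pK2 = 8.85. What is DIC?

DIC = 2.13 mmol/kg

CA = [HCO3⁻] + 2[CO3²⁻] = (α₁ + 2α₂)·DIC
At pH 7.87: [H⁺]/K1 = 10^-1.88 = 0.013183, K2/[H⁺] = 10^-0.98 = 0.10471
α₁ = 1/(1 + 0.013183 + 0.10471) = 1/1.1179 = 0.8945; α₂ = α₁·K2/[H⁺] = 0.09367
α₁ + 2α₂ = 1.0819
DIC = CA / (α₁ + 2α₂) = 2.30 / 1.0819 = 2.13 mmol/kg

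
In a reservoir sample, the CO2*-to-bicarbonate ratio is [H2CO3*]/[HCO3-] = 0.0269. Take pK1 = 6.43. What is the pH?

pH = 8.00

From K1 = [H⁺][HCO3-]/[H2CO3*]:  pH = pK1 − log₁₀([H2CO3*]/[HCO3-])
log₁₀(0.0269) = -1.570
pH = 6.43 − (-1.570) = 8.00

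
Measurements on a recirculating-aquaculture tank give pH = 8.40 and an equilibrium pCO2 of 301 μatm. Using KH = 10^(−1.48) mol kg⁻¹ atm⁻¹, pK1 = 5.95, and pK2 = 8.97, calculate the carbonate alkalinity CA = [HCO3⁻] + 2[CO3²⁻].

CA = 4.32 mmol/kg

[CO2*] = KH · pCO2 = 10^(−1.48) × 301×10^-6 = 9.967×10^-6 mol/kg
α₀ = 1/(1 + K1/[H⁺] + K1K2/[H⁺]²) = 1/(1 + 10^+2.45 + 10^+1.88) = 0.002788
DIC = [CO2*]/α₀ = 9.967×10^-6 / 0.002788 = 3.575 mmol/kg
CA = (α₁ + 2α₂)·DIC = (0.7857 + 2×0.2115) × 3.575 = 4.32 mmol/kg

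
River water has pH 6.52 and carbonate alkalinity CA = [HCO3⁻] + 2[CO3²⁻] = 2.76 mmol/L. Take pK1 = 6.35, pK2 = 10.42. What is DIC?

CA = [HCO3⁻] + 2[CO3²⁻] = (α₁ + 2α₂)·DIC
At pH 6.52: [H⁺]/K1 = 10^-0.17 = 0.67608, K2/[H⁺] = 10^-3.90 = 0.00012589
α₁ = 1/(1 + 0.67608 + 0.00012589) = 1/1.6762 = 0.5966; α₂ = α₁·K2/[H⁺] = 7.511×10^-5
α₁ + 2α₂ = 0.5967
DIC = CA / (α₁ + 2α₂) = 2.76 / 0.5967 = 4.63 mmol/L

DIC = 4.63 mmol/L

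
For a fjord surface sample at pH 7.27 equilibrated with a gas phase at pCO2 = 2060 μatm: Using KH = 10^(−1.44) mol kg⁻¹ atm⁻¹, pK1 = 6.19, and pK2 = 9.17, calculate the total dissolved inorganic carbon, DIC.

DIC = 0.985 mmol/kg

[CO2*] = KH · pCO2 = 10^(−1.44) × 2060×10^-6 = 7.479×10^-5 mol/kg
α₀ = 1/(1 + K1/[H⁺] + K1K2/[H⁺]²) = 1/(1 + 10^+1.08 + 10^-0.82) = 0.07591
DIC = [CO2*]/α₀ = 7.479×10^-5 / 0.07591 = 0.985 mmol/kg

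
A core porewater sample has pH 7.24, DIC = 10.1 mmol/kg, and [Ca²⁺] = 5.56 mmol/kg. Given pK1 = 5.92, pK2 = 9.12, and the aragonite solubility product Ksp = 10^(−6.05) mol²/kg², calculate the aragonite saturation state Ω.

α₂ = 1 / (1 + [H⁺]/K2 + [H⁺]²/(K1K2)) = 1 / (1 + 10^+1.88 + 10^+0.56)
   = 1 / (1 + 75.858 + 3.6308) = 1/80.489 = 0.01242
[CO3²⁻] = α₂ × DIC = 0.01242 × 10.1 = 0.1255 mmol/kg
Ksp = 10^(−6.05) = 8.913×10^-7
Ω = [Ca²⁺][CO3²⁻]/Ksp = (5.56×10^-3)(1.255×10^-4) / 8.913×10^-7 = 0.783

Ω = 0.783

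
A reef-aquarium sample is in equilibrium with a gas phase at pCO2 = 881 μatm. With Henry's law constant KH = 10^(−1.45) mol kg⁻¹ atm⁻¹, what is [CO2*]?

[CO2*] = 31.3 μmol/kg

KH = 10^(−1.45) = 3.548×10^-2 mol kg⁻¹ atm⁻¹
[CO2*] = KH · pCO2 = 3.548×10^-2 × 881×10^-6 atm = 3.13×10^-5 mol/kg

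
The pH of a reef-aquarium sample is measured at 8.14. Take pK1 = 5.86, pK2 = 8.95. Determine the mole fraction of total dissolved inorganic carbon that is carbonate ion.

α₂ = 1 / (1 + [H⁺]/K2 + [H⁺]²/(K1K2)) = 1 / (1 + 10^+0.81 + 10^-1.47)
   = 1 / (1 + 6.4565 + 0.033884) = 1/7.4904 = 0.1335

α₂ = 0.134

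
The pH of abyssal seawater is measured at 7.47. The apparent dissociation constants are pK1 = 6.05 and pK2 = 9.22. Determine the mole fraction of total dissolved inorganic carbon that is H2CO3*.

α₀ = 1 / (1 + K1/[H⁺] + K1K2/[H⁺]²) = 1 / (1 + 10^+1.42 + 10^-0.33)
   = 1 / (1 + 26.303 + 0.46774) = 1/27.770 = 0.03601

α₀ = 0.0360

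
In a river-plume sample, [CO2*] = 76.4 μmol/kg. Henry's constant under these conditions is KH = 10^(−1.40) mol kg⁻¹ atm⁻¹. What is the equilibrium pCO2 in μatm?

KH = 10^(−1.40) = 3.981×10^-2 mol kg⁻¹ atm⁻¹
pCO2 = [CO2*]/KH = 76.4×10^-6 / 3.981×10^-2 = 1.92×10^-3 atm = 1920 μatm

pCO2 = 1920 μatm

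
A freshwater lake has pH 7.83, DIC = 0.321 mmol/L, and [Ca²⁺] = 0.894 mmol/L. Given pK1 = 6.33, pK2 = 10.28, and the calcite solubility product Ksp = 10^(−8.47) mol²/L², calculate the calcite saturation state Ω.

Ω = 0.290

α₂ = 1 / (1 + [H⁺]/K2 + [H⁺]²/(K1K2)) = 1 / (1 + 10^+2.45 + 10^+0.95)
   = 1 / (1 + 281.84 + 8.9125) = 1/291.75 = 0.003428
[CO3²⁻] = α₂ × DIC = 0.003428 × 0.321 = 0.001100 mmol/L = 1.100 μmol/L
Ksp = 10^(−8.47) = 3.388×10^-9
Ω = [Ca²⁺][CO3²⁻]/Ksp = (0.894×10^-3)(1.100×10^-6) / 3.388×10^-9 = 0.290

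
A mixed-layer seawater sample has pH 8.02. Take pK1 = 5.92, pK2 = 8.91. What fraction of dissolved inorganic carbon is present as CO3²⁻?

α₂ = 0.113

α₂ = 1 / (1 + [H⁺]/K2 + [H⁺]²/(K1K2)) = 1 / (1 + 10^+0.89 + 10^-1.21)
   = 1 / (1 + 7.7625 + 0.061660) = 1/8.8241 = 0.1133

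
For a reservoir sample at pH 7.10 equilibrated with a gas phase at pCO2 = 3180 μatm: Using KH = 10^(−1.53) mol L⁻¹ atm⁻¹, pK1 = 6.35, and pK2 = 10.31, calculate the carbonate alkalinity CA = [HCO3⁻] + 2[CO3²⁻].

[CO2*] = KH · pCO2 = 10^(−1.53) × 3180×10^-6 = 9.385×10^-5 mol/L
α₀ = 1/(1 + K1/[H⁺] + K1K2/[H⁺]²) = 1/(1 + 10^+0.75 + 10^-2.46) = 0.1509
DIC = [CO2*]/α₀ = 9.385×10^-5 / 0.1509 = 0.6219 mmol/L
CA = (α₁ + 2α₂)·DIC = (0.8486 + 2×0.0005232) × 0.6219 = 0.528 mmol/L

CA = 0.528 mmol/L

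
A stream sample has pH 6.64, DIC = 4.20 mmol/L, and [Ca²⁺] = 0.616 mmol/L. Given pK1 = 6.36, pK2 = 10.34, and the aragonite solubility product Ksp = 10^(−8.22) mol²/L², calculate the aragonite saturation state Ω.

α₂ = 1 / (1 + [H⁺]/K2 + [H⁺]²/(K1K2)) = 1 / (1 + 10^+3.70 + 10^+3.42)
   = 1 / (1 + 5011.9 + 2630.3) = 1/7643.1 = 0.0001308
[CO3²⁻] = α₂ × DIC = 0.0001308 × 4.20 = 0.0005495 mmol/L = 0.5495 μmol/L
Ksp = 10^(−8.22) = 6.026×10^-9
Ω = [Ca²⁺][CO3²⁻]/Ksp = (0.616×10^-3)(5.495×10^-7) / 6.026×10^-9 = 0.0562

Ω = 0.0562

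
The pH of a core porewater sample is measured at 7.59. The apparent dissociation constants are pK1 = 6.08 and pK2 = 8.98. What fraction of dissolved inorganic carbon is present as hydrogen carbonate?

α₁ = 1 / (1 + [H⁺]/K1 + K2/[H⁺]) = 1 / (1 + 10^-1.51 + 10^-1.39)
   = 1 / (1 + 0.030903 + 0.040738) = 1/1.0716 = 0.9331

α₁ = 0.933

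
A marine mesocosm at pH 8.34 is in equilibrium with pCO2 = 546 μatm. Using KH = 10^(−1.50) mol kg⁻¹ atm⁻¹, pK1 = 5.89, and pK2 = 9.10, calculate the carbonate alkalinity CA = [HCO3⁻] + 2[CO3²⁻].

[CO2*] = KH · pCO2 = 10^(−1.50) × 546×10^-6 = 1.727×10^-5 mol/kg
α₀ = 1/(1 + K1/[H⁺] + K1K2/[H⁺]²) = 1/(1 + 10^+2.45 + 10^+1.69) = 0.003014
DIC = [CO2*]/α₀ = 1.727×10^-5 / 0.003014 = 5.729 mmol/kg
CA = (α₁ + 2α₂)·DIC = (0.8494 + 2×0.1476) × 5.729 = 6.56 mmol/kg

CA = 6.56 mmol/kg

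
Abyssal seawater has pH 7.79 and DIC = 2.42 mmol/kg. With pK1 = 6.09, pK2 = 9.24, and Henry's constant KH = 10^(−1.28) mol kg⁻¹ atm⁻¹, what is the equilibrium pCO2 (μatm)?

α₀ = 1 / (1 + K1/[H⁺] + K1K2/[H⁺]²) = 1 / (1 + 10^+1.70 + 10^+0.25)
   = 1 / (1 + 50.119 + 1.7783) = 1/52.897 = 0.01890
[CO2*] = α₀ × DIC = 0.01890 × 2.42 = 0.04575 mmol/kg
pCO2 = [CO2*]/KH = 4.575×10^-5 / 5.248×10^-2 = 872 μatm

pCO2 = 872 μatm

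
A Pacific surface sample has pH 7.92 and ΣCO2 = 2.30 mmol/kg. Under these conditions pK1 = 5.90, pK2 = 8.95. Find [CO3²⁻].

α₂ = 1 / (1 + [H⁺]/K2 + [H⁺]²/(K1K2)) = 1 / (1 + 10^+1.03 + 10^-0.99)
   = 1 / (1 + 10.715 + 0.10233) = 1/11.818 = 0.08462
[CO3²⁻] = α₂ × DIC = 0.08462 × 2.30 = 0.195 mmol/kg

[CO3²⁻] = 0.195 mmol/kg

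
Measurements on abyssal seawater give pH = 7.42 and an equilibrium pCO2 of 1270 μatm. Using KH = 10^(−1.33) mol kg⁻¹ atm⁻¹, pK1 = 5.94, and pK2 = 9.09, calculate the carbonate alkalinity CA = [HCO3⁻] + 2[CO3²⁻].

[CO2*] = KH · pCO2 = 10^(−1.33) × 1270×10^-6 = 5.940×10^-5 mol/kg
α₀ = 1/(1 + K1/[H⁺] + K1K2/[H⁺]²) = 1/(1 + 10^+1.48 + 10^-0.19) = 0.03140
DIC = [CO2*]/α₀ = 5.940×10^-5 / 0.03140 = 1.892 mmol/kg
CA = (α₁ + 2α₂)·DIC = (0.9483 + 2×0.02027) × 1.892 = 1.87 mmol/kg

CA = 1.87 mmol/kg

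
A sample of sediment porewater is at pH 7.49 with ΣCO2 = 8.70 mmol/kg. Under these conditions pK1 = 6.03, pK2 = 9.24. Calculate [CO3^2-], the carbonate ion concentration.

[CO3²⁻] = 0.147 mmol/kg

α₂ = 1 / (1 + [H⁺]/K2 + [H⁺]²/(K1K2)) = 1 / (1 + 10^+1.75 + 10^+0.29)
   = 1 / (1 + 56.234 + 1.9498) = 1/59.184 = 0.01690
[CO3²⁻] = α₂ × DIC = 0.01690 × 8.70 = 0.147 mmol/kg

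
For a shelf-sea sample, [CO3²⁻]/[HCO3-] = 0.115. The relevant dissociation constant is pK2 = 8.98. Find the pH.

pH = 8.04

From K2 = [H⁺][CO3²⁻]/[HCO3-]:  pH = pK2 + log₁₀([CO3²⁻]/[HCO3-])
log₁₀(0.115) = -0.939
pH = 8.98 + (-0.939) = 8.04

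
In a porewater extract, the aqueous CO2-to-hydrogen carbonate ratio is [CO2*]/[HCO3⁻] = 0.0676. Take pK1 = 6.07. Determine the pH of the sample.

From K1 = [H⁺][HCO3⁻]/[CO2*]:  pH = pK1 − log₁₀([CO2*]/[HCO3⁻])
log₁₀(0.0676) = -1.170
pH = 6.07 − (-1.170) = 7.24

pH = 7.24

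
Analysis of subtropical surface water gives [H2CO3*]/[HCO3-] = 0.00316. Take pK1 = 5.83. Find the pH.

From K1 = [H⁺][HCO3-]/[H2CO3*]:  pH = pK1 − log₁₀([H2CO3*]/[HCO3-])
log₁₀(0.00316) = -2.500
pH = 5.83 − (-2.500) = 8.33

pH = 8.33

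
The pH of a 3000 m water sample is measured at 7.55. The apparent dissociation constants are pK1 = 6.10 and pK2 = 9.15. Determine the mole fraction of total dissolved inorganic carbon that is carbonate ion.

α₂ = 0.0237

α₂ = 1 / (1 + [H⁺]/K2 + [H⁺]²/(K1K2)) = 1 / (1 + 10^+1.60 + 10^+0.15)
   = 1 / (1 + 39.811 + 1.4125) = 1/42.223 = 0.02368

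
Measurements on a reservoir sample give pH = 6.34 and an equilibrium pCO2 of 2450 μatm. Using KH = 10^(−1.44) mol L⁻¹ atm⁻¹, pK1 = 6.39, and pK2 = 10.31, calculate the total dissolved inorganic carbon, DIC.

[CO2*] = KH · pCO2 = 10^(−1.44) × 2450×10^-6 = 8.895×10^-5 mol/L
α₀ = 1/(1 + K1/[H⁺] + K1K2/[H⁺]²) = 1/(1 + 10^-0.05 + 10^-4.02) = 0.5287
DIC = [CO2*]/α₀ = 8.895×10^-5 / 0.5287 = 0.168 mmol/L

DIC = 0.168 mmol/L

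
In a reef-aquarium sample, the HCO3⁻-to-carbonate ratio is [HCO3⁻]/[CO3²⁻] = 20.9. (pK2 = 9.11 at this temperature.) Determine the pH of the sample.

From K2 = [H⁺][CO3²⁻]/[HCO3⁻]:  pH = pK2 − log₁₀([HCO3⁻]/[CO3²⁻])
log₁₀(20.9) = +1.320
pH = 9.11 − (+1.320) = 7.79

pH = 7.79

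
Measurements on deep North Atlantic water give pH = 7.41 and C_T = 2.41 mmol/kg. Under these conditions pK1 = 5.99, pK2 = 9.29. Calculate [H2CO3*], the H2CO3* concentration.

[CO2*] = 0.0872 mmol/kg

α₀ = 1 / (1 + K1/[H⁺] + K1K2/[H⁺]²) = 1 / (1 + 10^+1.42 + 10^-0.46)
   = 1 / (1 + 26.303 + 0.34674) = 1/27.649 = 0.03617
[CO2*] = α₀ × DIC = 0.03617 × 2.41 = 0.0872 mmol/kg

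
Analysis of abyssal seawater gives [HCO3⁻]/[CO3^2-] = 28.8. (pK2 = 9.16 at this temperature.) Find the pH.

pH = 7.70

From K2 = [H⁺][CO3^2-]/[HCO3⁻]:  pH = pK2 − log₁₀([HCO3⁻]/[CO3^2-])
log₁₀(28.8) = +1.459
pH = 9.16 − (+1.459) = 7.70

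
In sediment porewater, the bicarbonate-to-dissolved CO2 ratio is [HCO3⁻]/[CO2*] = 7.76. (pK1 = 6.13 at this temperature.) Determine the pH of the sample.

From K1 = [H⁺][HCO3⁻]/[CO2*]:  pH = pK1 + log₁₀([HCO3⁻]/[CO2*])
log₁₀(7.76) = +0.890
pH = 6.13 + (+0.890) = 7.02

pH = 7.02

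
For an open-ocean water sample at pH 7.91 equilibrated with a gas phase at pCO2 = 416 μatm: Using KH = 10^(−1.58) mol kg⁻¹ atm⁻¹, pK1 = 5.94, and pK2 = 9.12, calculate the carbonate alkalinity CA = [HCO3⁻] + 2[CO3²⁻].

[CO2*] = KH · pCO2 = 10^(−1.58) × 416×10^-6 = 1.094×10^-5 mol/kg
α₀ = 1/(1 + K1/[H⁺] + K1K2/[H⁺]²) = 1/(1 + 10^+1.97 + 10^+0.76) = 0.009992
DIC = [CO2*]/α₀ = 1.094×10^-5 / 0.009992 = 1.095 mmol/kg
CA = (α₁ + 2α₂)·DIC = (0.9325 + 2×0.05750) × 1.095 = 1.15 mmol/kg

CA = 1.15 mmol/kg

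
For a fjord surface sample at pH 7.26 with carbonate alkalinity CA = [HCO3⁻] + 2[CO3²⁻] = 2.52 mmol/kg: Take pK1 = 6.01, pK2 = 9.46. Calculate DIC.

DIC = 2.64 mmol/kg

CA = [HCO3⁻] + 2[CO3²⁻] = (α₁ + 2α₂)·DIC
At pH 7.26: [H⁺]/K1 = 10^-1.25 = 0.056234, K2/[H⁺] = 10^-2.20 = 0.0063096
α₁ = 1/(1 + 0.056234 + 0.0063096) = 1/1.0625 = 0.9411; α₂ = α₁·K2/[H⁺] = 0.005938
α₁ + 2α₂ = 0.9530
DIC = CA / (α₁ + 2α₂) = 2.52 / 0.9530 = 2.64 mmol/kg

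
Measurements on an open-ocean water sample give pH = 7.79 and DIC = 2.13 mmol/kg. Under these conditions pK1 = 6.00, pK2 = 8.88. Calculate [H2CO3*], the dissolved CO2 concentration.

α₀ = 1 / (1 + K1/[H⁺] + K1K2/[H⁺]²) = 1 / (1 + 10^+1.79 + 10^+0.70)
   = 1 / (1 + 61.660 + 5.0119) = 1/67.671 = 0.01478
[CO2*] = α₀ × DIC = 0.01478 × 2.13 = 0.0315 mmol/kg

[CO2*] = 0.0315 mmol/kg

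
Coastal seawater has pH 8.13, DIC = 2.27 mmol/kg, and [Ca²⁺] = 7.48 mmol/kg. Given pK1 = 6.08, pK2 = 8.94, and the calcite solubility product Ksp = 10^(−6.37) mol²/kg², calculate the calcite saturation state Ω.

Ω = 5.30

α₂ = 1 / (1 + [H⁺]/K2 + [H⁺]²/(K1K2)) = 1 / (1 + 10^+0.81 + 10^-1.24)
   = 1 / (1 + 6.4565 + 0.057544) = 1/7.5141 = 0.1331
[CO3²⁻] = α₂ × DIC = 0.1331 × 2.27 = 0.3021 mmol/kg
Ksp = 10^(−6.37) = 4.266×10^-7
Ω = [Ca²⁺][CO3²⁻]/Ksp = (7.48×10^-3)(3.021×10^-4) / 4.266×10^-7 = 5.30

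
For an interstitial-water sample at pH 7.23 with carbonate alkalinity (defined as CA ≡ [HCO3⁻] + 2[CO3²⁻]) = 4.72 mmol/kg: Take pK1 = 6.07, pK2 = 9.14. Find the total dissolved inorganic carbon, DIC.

CA = [HCO3⁻] + 2[CO3²⁻] = (α₁ + 2α₂)·DIC
At pH 7.23: [H⁺]/K1 = 10^-1.16 = 0.069183, K2/[H⁺] = 10^-1.91 = 0.012303
α₁ = 1/(1 + 0.069183 + 0.012303) = 1/1.0815 = 0.9247; α₂ = α₁·K2/[H⁺] = 0.01138
α₁ + 2α₂ = 0.9474
DIC = CA / (α₁ + 2α₂) = 4.72 / 0.9474 = 4.98 mmol/kg

DIC = 4.98 mmol/kg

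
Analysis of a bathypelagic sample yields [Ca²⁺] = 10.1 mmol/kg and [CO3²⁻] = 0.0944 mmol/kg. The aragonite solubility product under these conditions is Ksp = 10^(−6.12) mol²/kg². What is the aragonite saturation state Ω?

Ω = 1.26

Ksp = 10^(−6.12) = 7.586×10^-7
Ω = [Ca²⁺][CO3²⁻]/Ksp = (10.1×10^-3)(0.0944×10^-3) / 7.586×10^-7 = 1.26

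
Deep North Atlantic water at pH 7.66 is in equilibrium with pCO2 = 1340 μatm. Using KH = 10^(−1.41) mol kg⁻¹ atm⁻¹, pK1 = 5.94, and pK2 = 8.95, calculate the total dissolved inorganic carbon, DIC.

DIC = 2.93 mmol/kg

[CO2*] = KH · pCO2 = 10^(−1.41) × 1340×10^-6 = 5.213×10^-5 mol/kg
α₀ = 1/(1 + K1/[H⁺] + K1K2/[H⁺]²) = 1/(1 + 10^+1.72 + 10^+0.43) = 0.01780
DIC = [CO2*]/α₀ = 5.213×10^-5 / 0.01780 = 2.93 mmol/kg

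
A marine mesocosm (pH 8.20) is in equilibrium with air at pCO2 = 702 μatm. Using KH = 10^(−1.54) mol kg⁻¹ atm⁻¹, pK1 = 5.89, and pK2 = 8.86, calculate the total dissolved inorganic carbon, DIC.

[CO2*] = KH · pCO2 = 10^(−1.54) × 702×10^-6 = 2.025×10^-5 mol/kg
α₀ = 1/(1 + K1/[H⁺] + K1K2/[H⁺]²) = 1/(1 + 10^+2.31 + 10^+1.65) = 0.004003
DIC = [CO2*]/α₀ = 2.025×10^-5 / 0.004003 = 5.06 mmol/kg

DIC = 5.06 mmol/kg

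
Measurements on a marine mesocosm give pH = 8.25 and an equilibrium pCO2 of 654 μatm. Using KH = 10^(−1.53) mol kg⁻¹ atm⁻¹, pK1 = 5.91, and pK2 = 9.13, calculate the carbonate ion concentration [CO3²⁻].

[CO2*] = KH · pCO2 = 10^(−1.53) × 654×10^-6 = 1.930×10^-5 mol/kg
α₀ = 1/(1 + K1/[H⁺] + K1K2/[H⁺]²) = 1/(1 + 10^+2.34 + 10^+1.46) = 0.004022
DIC = [CO2*]/α₀ = 1.930×10^-5 / 0.004022 = 4.799 mmol/kg
[CO3²⁻] = α₂·DIC; α₂ = 0.1160, so [CO3²⁻] = 0.1160 × 4.799 = 0.557 mmol/kg

[CO3²⁻] = 0.557 mmol/kg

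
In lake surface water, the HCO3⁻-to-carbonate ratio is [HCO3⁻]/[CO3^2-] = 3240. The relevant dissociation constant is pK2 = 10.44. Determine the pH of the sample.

pH = 6.93

From K2 = [H⁺][CO3^2-]/[HCO3⁻]:  pH = pK2 − log₁₀([HCO3⁻]/[CO3^2-])
log₁₀(3240) = +3.511
pH = 10.44 − (+3.511) = 6.93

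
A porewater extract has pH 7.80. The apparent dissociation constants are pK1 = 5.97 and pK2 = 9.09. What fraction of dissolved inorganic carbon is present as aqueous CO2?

α₀ = 1 / (1 + K1/[H⁺] + K1K2/[H⁺]²) = 1 / (1 + 10^+1.83 + 10^+0.54)
   = 1 / (1 + 67.608 + 3.4674) = 1/72.076 = 0.01387

α₀ = 0.0139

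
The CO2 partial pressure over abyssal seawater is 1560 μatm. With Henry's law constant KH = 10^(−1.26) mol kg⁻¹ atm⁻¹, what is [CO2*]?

[CO2*] = 85.7 μmol/kg

KH = 10^(−1.26) = 5.495×10^-2 mol kg⁻¹ atm⁻¹
[CO2*] = KH · pCO2 = 5.495×10^-2 × 1560×10^-6 atm = 8.57×10^-5 mol/kg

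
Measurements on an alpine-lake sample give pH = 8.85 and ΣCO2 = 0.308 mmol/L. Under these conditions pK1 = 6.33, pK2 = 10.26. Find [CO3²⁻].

α₂ = 1 / (1 + [H⁺]/K2 + [H⁺]²/(K1K2)) = 1 / (1 + 10^+1.41 + 10^-1.11)
   = 1 / (1 + 25.704 + 0.077625) = 1/26.782 = 0.03734
[CO3²⁻] = α₂ × DIC = 0.03734 × 0.308 = 0.0115 mmol/L = 11.5 μmol/L

[CO3²⁻] = 11.5 μmol/L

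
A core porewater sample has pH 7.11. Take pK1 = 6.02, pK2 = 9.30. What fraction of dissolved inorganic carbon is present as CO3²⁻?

α₂ = 1 / (1 + [H⁺]/K2 + [H⁺]²/(K1K2)) = 1 / (1 + 10^+2.19 + 10^+1.10)
   = 1 / (1 + 154.88 + 12.589) = 1/168.47 = 0.005936

α₂ = 0.00594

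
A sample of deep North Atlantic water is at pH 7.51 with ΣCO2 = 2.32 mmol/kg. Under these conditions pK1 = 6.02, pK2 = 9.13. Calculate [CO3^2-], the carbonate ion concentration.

[CO3²⁻] = 0.0527 mmol/kg

α₂ = 1 / (1 + [H⁺]/K2 + [H⁺]²/(K1K2)) = 1 / (1 + 10^+1.62 + 10^+0.13)
   = 1 / (1 + 41.687 + 1.3490) = 1/44.036 = 0.02271
[CO3²⁻] = α₂ × DIC = 0.02271 × 2.32 = 0.0527 mmol/kg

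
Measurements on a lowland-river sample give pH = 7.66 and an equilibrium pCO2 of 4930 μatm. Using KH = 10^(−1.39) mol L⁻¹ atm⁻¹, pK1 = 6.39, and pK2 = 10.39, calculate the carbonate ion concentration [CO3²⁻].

[CO3²⁻] = 6.96 μmol/L

[CO2*] = KH · pCO2 = 10^(−1.39) × 4930×10^-6 = 2.008×10^-4 mol/L
α₀ = 1/(1 + K1/[H⁺] + K1K2/[H⁺]²) = 1/(1 + 10^+1.27 + 10^-1.46) = 0.05088
DIC = [CO2*]/α₀ = 2.008×10^-4 / 0.05088 = 3.948 mmol/L
[CO3²⁻] = α₂·DIC; α₂ = 0.001764, so [CO3²⁻] = 0.001764 × 3.948 = 0.00696 mmol/L = 6.96 μmol/L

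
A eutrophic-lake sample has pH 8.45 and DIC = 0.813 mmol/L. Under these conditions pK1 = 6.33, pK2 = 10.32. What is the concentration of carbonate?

[CO3²⁻] = 10.7 μmol/L

α₂ = 1 / (1 + [H⁺]/K2 + [H⁺]²/(K1K2)) = 1 / (1 + 10^+1.87 + 10^-0.25)
   = 1 / (1 + 74.131 + 0.56234) = 1/75.693 = 0.01321
[CO3²⁻] = α₂ × DIC = 0.01321 × 0.813 = 0.0107 mmol/L = 10.7 μmol/L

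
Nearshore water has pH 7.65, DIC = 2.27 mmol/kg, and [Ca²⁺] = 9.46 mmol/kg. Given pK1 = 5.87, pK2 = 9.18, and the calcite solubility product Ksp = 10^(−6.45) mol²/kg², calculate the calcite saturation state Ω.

Ω = 1.71

α₂ = 1 / (1 + [H⁺]/K2 + [H⁺]²/(K1K2)) = 1 / (1 + 10^+1.53 + 10^-0.25)
   = 1 / (1 + 33.884 + 0.56234) = 1/35.447 = 0.02821
[CO3²⁻] = α₂ × DIC = 0.02821 × 2.27 = 0.06404 mmol/kg
Ksp = 10^(−6.45) = 3.548×10^-7
Ω = [Ca²⁺][CO3²⁻]/Ksp = (9.46×10^-3)(6.404×10^-5) / 3.548×10^-7 = 1.71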